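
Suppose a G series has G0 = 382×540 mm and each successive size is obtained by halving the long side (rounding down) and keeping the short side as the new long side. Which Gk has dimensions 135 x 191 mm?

G0: 382 × 540 mm
G1: 270 × 382 mm
G2: 191 × 270 mm
G3: 135 × 191 mm
G4: 95 × 135 mm
→ matches G3.

G3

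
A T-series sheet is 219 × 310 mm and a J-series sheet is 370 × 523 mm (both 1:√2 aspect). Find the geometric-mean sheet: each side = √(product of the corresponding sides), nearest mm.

285 × 403 mm

Short side: √(219 · 370) = √81030 ≈ 284.7 → 285 mm
Long side: √(310 · 523) = √162130 ≈ 402.7 → 403 mm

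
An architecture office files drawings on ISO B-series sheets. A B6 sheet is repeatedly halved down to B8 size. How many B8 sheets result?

4

Each ISO step halves the sheet: 1 × B6 → 2 × B7 → 4 × B8
From B6 to B8 is 2 halving steps: 2^2 = 4.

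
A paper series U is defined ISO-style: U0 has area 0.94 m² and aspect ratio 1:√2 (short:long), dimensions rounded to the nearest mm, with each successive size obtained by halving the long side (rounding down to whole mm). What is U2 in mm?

407 × 576 mm

Let U0's short side be w mm. w · w√2 = 0.94 m² = 940,000 mm², so w ≈ 815.3 mm and w√2 ≈ 1153.0 mm → U0 = 815 × 1153 mm.
U1: ⌊1153/2⌋ × 815 = 576 × 815 mm
U2: ⌊815/2⌋ × 576 = 407 × 576 mm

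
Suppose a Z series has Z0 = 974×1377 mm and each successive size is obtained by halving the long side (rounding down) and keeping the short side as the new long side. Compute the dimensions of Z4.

243 × 344 mm

Z1: ⌊1377/2⌋ × 974 = 688 × 974 mm
Z2: ⌊974/2⌋ × 688 = 487 × 688 mm
Z3: ⌊688/2⌋ × 487 = 344 × 487 mm
Z4: ⌊487/2⌋ × 344 = 243 × 344 mm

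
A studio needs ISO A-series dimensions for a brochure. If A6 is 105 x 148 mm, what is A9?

37 × 52 mm

A7: ⌊148/2⌋ × 105 = 74 × 105 mm
A8: ⌊105/2⌋ × 74 = 52 × 74 mm
A9: ⌊74/2⌋ × 52 = 37 × 52 mm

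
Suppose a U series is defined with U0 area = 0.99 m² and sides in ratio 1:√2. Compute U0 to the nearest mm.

837 × 1183 mm

Let the short side be w mm. Then w · w√2 = 0.99 m² = 990,000 mm².
w² = 990,000/√2, so w ≈ 836.7 mm; long side = w√2 ≈ 1183.2 mm.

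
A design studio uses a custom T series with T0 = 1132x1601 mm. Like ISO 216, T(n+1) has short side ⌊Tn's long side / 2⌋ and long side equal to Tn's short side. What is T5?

200 × 283 mm

T1: ⌊1601/2⌋ × 1132 = 800 × 1132 mm
T2: ⌊1132/2⌋ × 800 = 566 × 800 mm
T3: ⌊800/2⌋ × 566 = 400 × 566 mm
T4: ⌊566/2⌋ × 400 = 283 × 400 mm
T5: ⌊400/2⌋ × 283 = 200 × 283 mm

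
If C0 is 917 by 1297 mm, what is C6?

C1: ⌊1297/2⌋ × 917 = 648 × 917 mm
C2: ⌊917/2⌋ × 648 = 458 × 648 mm
C3: ⌊648/2⌋ × 458 = 324 × 458 mm
C4: ⌊458/2⌋ × 324 = 229 × 324 mm
C5: ⌊324/2⌋ × 229 = 162 × 229 mm
C6: ⌊229/2⌋ × 162 = 114 × 162 mm

114 × 162 mm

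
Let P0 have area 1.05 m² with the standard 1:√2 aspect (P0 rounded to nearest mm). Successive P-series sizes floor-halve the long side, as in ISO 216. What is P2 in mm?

431 × 609 mm

Let P0's short side be w mm. w · w√2 = 1.05 m² = 1,050,000 mm², so w ≈ 861.7 mm and w√2 ≈ 1218.6 mm → P0 = 862 × 1219 mm.
P1: ⌊1219/2⌋ × 862 = 609 × 862 mm
P2: ⌊862/2⌋ × 609 = 431 × 609 mm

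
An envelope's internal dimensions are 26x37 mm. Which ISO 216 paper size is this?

Aspect ratio 37/26 ≈ 1.423 — close to the ISO √2 ≈ 1.414.
In the A-series (A0 area = 1 m²): A10 = 26 × 37 mm.

A10 (26 × 37 mm)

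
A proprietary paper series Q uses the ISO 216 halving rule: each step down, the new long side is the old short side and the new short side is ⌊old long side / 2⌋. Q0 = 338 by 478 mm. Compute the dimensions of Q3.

119 × 169 mm

Q1: ⌊478/2⌋ × 338 = 239 × 338 mm
Q2: ⌊338/2⌋ × 239 = 169 × 239 mm
Q3: ⌊239/2⌋ × 169 = 119 × 169 mm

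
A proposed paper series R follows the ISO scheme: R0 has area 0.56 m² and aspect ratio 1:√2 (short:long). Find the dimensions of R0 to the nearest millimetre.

Let the short side be w mm. Then w · w√2 = 0.56 m² = 560,000 mm².
w² = 560,000/√2, so w ≈ 629.3 mm; long side = w√2 ≈ 889.9 mm.

629 × 890 mm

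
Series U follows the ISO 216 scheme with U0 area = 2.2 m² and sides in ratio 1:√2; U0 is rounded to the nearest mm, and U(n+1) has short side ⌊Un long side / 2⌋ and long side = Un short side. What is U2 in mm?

623 × 882 mm

Let U0's short side be w mm. w · w√2 = 2.2 m² = 2,200,000 mm², so w ≈ 1247.3 mm and w√2 ≈ 1763.9 mm → U0 = 1247 × 1764 mm.
U1: ⌊1764/2⌋ × 1247 = 882 × 1247 mm
U2: ⌊1247/2⌋ × 882 = 623 × 882 mm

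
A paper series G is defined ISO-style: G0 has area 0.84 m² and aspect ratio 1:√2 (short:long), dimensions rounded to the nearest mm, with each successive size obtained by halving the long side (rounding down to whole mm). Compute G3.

Let G0's short side be w mm. w · w√2 = 0.84 m² = 840,000 mm², so w ≈ 770.7 mm and w√2 ≈ 1089.9 mm → G0 = 771 × 1090 mm.
G1: ⌊1090/2⌋ × 771 = 545 × 771 mm
G2: ⌊771/2⌋ × 545 = 385 × 545 mm
G3: ⌊545/2⌋ × 385 = 272 × 385 mm

272 × 385 mm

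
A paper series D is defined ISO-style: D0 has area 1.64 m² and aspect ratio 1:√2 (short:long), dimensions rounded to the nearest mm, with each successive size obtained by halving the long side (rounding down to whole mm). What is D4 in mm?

269 × 380 mm

Let D0's short side be w mm. w · w√2 = 1.64 m² = 1,640,000 mm², so w ≈ 1076.9 mm and w√2 ≈ 1522.9 mm → D0 = 1077 × 1523 mm.
D1: ⌊1523/2⌋ × 1077 = 761 × 1077 mm
D2: ⌊1077/2⌋ × 761 = 538 × 761 mm
D3: ⌊761/2⌋ × 538 = 380 × 538 mm
D4: ⌊538/2⌋ × 380 = 269 × 380 mm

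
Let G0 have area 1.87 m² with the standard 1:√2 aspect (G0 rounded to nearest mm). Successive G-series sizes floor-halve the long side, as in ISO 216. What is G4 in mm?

287 × 406 mm

Let G0's short side be w mm. w · w√2 = 1.87 m² = 1,870,000 mm², so w ≈ 1149.9 mm and w√2 ≈ 1626.2 mm → G0 = 1150 × 1626 mm.
G1: ⌊1626/2⌋ × 1150 = 813 × 1150 mm
G2: ⌊1150/2⌋ × 813 = 575 × 813 mm
G3: ⌊813/2⌋ × 575 = 406 × 575 mm
G4: ⌊575/2⌋ × 406 = 287 × 406 mm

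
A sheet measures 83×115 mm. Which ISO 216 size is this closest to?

C7 (81 × 114 mm)

Aspect ratio 115/83 ≈ 1.386 (ISO target is √2 ≈ 1.414).
In the C-series (envelope sizes, between A and B): C7 = 81 × 114 mm.
Off by 3 mm total — nearest standard size.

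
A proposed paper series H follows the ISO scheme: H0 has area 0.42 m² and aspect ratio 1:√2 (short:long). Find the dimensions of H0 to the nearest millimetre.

545 × 771 mm

Let the short side be w mm. Then w · w√2 = 0.42 m² = 420,000 mm².
w² = 420,000/√2, so w ≈ 545.0 mm; long side = w√2 ≈ 770.7 mm.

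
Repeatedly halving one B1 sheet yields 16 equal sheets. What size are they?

B5

16 = 2^4, so 4 halving steps.
B1 → B2 → … → B5 after 4 steps.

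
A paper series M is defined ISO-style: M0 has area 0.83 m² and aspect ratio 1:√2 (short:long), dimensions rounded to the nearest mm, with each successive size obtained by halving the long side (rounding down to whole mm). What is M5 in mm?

135 × 191 mm

Let M0's short side be w mm. w · w√2 = 0.83 m² = 830,000 mm², so w ≈ 766.1 mm and w√2 ≈ 1083.4 mm → M0 = 766 × 1083 mm.
M1: ⌊1083/2⌋ × 766 = 541 × 766 mm
M2: ⌊766/2⌋ × 541 = 383 × 541 mm
M3: ⌊541/2⌋ × 383 = 270 × 383 mm
M4: ⌊383/2⌋ × 270 = 191 × 270 mm
M5: ⌊270/2⌋ × 191 = 135 × 191 mm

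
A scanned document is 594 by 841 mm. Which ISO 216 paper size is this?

A1 (594 × 841 mm)

Aspect ratio 841/594 ≈ 1.416 — close to the ISO √2 ≈ 1.414.
In the A-series (A0 area = 1 m²): A1 = 594 × 841 mm.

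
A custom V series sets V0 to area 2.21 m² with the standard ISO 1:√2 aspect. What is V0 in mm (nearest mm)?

1250 × 1768 mm

Let the short side be w mm. Then w · w√2 = 2.21 m² = 2,210,000 mm².
w² = 2,210,000/√2, so w ≈ 1250.1 mm; long side = w√2 ≈ 1767.9 mm.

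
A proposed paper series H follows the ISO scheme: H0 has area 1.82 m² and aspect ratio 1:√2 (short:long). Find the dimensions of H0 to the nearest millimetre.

1134 × 1604 mm

Let the short side be w mm. Then w · w√2 = 1.82 m² = 1,820,000 mm².
w² = 1,820,000/√2, so w ≈ 1134.4 mm; long side = w√2 ≈ 1604.3 mm.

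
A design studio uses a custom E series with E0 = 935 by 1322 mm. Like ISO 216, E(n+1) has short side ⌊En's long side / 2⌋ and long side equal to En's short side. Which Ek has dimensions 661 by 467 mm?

E0: 935 × 1322 mm
E1: 661 × 935 mm
E2: 467 × 661 mm
E3: 330 × 467 mm
→ matches E2.

E2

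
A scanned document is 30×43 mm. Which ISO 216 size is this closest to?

Aspect ratio 43/30 ≈ 1.433 (ISO target is √2 ≈ 1.414).
In the B-series (B0 = 1000 × 1414 mm): B10 = 31 × 44 mm.
Off by 2 mm total — nearest standard size.

B10 (31 × 44 mm)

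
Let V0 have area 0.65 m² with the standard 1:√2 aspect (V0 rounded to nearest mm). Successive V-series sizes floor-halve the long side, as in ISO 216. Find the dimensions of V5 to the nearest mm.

Let V0's short side be w mm. w · w√2 = 0.65 m² = 650,000 mm², so w ≈ 678.0 mm and w√2 ≈ 958.8 mm → V0 = 678 × 959 mm.
V1: ⌊959/2⌋ × 678 = 479 × 678 mm
V2: ⌊678/2⌋ × 479 = 339 × 479 mm
V3: ⌊479/2⌋ × 339 = 239 × 339 mm
V4: ⌊339/2⌋ × 239 = 169 × 239 mm
V5: ⌊239/2⌋ × 169 = 119 × 169 mm

119 × 169 mm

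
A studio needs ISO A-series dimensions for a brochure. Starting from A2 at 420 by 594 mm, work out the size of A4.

210 × 297 mm

A3: ⌊594/2⌋ × 420 = 297 × 420 mm
A4: ⌊420/2⌋ × 297 = 210 × 297 mm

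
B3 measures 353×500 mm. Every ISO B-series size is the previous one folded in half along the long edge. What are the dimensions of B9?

44 × 62 mm

B4: ⌊500/2⌋ × 353 = 250 × 353 mm
B5: ⌊353/2⌋ × 250 = 176 × 250 mm
B6: ⌊250/2⌋ × 176 = 125 × 176 mm
B7: ⌊176/2⌋ × 125 = 88 × 125 mm
B8: ⌊125/2⌋ × 88 = 62 × 88 mm
B9: ⌊88/2⌋ × 62 = 44 × 62 mm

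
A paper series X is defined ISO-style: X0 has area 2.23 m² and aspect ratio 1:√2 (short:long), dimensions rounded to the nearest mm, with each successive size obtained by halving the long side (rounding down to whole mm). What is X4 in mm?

314 × 444 mm

Let X0's short side be w mm. w · w√2 = 2.23 m² = 2,230,000 mm², so w ≈ 1255.7 mm and w√2 ≈ 1775.9 mm → X0 = 1256 × 1776 mm.
X1: ⌊1776/2⌋ × 1256 = 888 × 1256 mm
X2: ⌊1256/2⌋ × 888 = 628 × 888 mm
X3: ⌊888/2⌋ × 628 = 444 × 628 mm
X4: ⌊628/2⌋ × 444 = 314 × 444 mm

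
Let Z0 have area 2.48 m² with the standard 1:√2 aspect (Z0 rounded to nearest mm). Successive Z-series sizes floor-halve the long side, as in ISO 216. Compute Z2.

662 × 936 mm

Let Z0's short side be w mm. w · w√2 = 2.48 m² = 2,480,000 mm², so w ≈ 1324.2 mm and w√2 ≈ 1872.8 mm → Z0 = 1324 × 1873 mm.
Z1: ⌊1873/2⌋ × 1324 = 936 × 1324 mm
Z2: ⌊1324/2⌋ × 936 = 662 × 936 mm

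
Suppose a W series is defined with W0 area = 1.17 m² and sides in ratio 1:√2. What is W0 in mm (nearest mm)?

Let the short side be w mm. Then w · w√2 = 1.17 m² = 1,170,000 mm².
w² = 1,170,000/√2, so w ≈ 909.6 mm; long side = w√2 ≈ 1286.3 mm.

910 × 1286 mm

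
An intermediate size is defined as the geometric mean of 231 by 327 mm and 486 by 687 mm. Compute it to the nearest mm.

335 × 474 mm

Short side: √(231 · 486) = √112266 ≈ 335.1 → 335 mm
Long side: √(327 · 687) = √224649 ≈ 474.0 → 474 mm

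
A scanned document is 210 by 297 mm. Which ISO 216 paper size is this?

A4 (210 × 297 mm)

Aspect ratio 297/210 ≈ 1.414 — close to the ISO √2 ≈ 1.414.
In the A-series (A0 area = 1 m²): A4 = 210 × 297 mm.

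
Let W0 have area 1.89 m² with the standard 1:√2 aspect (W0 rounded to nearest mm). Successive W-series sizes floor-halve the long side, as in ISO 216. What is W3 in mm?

Let W0's short side be w mm. w · w√2 = 1.89 m² = 1,890,000 mm², so w ≈ 1156.0 mm and w√2 ≈ 1634.9 mm → W0 = 1156 × 1635 mm.
W1: ⌊1635/2⌋ × 1156 = 817 × 1156 mm
W2: ⌊1156/2⌋ × 817 = 578 × 817 mm
W3: ⌊817/2⌋ × 578 = 408 × 578 mm

408 × 578 mm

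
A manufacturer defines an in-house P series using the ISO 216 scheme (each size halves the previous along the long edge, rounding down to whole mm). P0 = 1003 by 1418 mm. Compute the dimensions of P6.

125 × 177 mm

P1 = 709 × 1003 mm (from P0 by 1 halving).
P2: ⌊1003/2⌋ × 709 = 501 × 709 mm
P3: ⌊709/2⌋ × 501 = 354 × 501 mm
P4: ⌊501/2⌋ × 354 = 250 × 354 mm
P5: ⌊354/2⌋ × 250 = 177 × 250 mm
P6: ⌊250/2⌋ × 177 = 125 × 177 mm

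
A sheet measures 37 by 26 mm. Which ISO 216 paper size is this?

Aspect ratio 37/26 ≈ 1.423 — close to the ISO √2 ≈ 1.414.
In the A-series (A0 area = 1 m²): A10 = 26 × 37 mm.

A10 (26 × 37 mm)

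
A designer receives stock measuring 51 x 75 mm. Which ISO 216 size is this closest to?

Aspect ratio 75/51 ≈ 1.471 (ISO target is √2 ≈ 1.414).
In the A-series (A0 area = 1 m²): A8 = 52 × 74 mm.
Off by 2 mm total — nearest standard size.

A8 (52 × 74 mm)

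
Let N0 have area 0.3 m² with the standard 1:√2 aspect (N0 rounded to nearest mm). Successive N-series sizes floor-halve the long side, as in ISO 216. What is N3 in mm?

Let N0's short side be w mm. w · w√2 = 0.3 m² = 300,000 mm², so w ≈ 460.6 mm and w√2 ≈ 651.4 mm → N0 = 461 × 651 mm.
N1: ⌊651/2⌋ × 461 = 325 × 461 mm
N2: ⌊461/2⌋ × 325 = 230 × 325 mm
N3: ⌊325/2⌋ × 230 = 162 × 230 mm

162 × 230 mm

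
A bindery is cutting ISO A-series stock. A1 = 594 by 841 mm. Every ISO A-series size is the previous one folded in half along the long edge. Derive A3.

A2: ⌊841/2⌋ × 594 = 420 × 594 mm
A3: ⌊594/2⌋ × 420 = 297 × 420 mm

297 × 420 mm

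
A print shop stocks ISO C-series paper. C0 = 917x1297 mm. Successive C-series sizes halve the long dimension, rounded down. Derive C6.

114 × 162 mm

C1: ⌊1297/2⌋ × 917 = 648 × 917 mm
C2: ⌊917/2⌋ × 648 = 458 × 648 mm
C3: ⌊648/2⌋ × 458 = 324 × 458 mm
C4: ⌊458/2⌋ × 324 = 229 × 324 mm
C5: ⌊324/2⌋ × 229 = 162 × 229 mm
C6: ⌊229/2⌋ × 162 = 114 × 162 mm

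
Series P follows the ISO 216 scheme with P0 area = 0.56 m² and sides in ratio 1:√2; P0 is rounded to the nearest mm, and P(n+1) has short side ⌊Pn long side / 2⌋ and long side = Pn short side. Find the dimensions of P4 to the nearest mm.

Let P0's short side be w mm. w · w√2 = 0.56 m² = 560,000 mm², so w ≈ 629.3 mm and w√2 ≈ 889.9 mm → P0 = 629 × 890 mm.
P1: ⌊890/2⌋ × 629 = 445 × 629 mm
P2: ⌊629/2⌋ × 445 = 314 × 445 mm
P3: ⌊445/2⌋ × 314 = 222 × 314 mm
P4: ⌊314/2⌋ × 222 = 157 × 222 mm

157 × 222 mm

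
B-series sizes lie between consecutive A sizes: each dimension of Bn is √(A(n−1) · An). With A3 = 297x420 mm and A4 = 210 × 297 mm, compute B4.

Short side: √(297 · 210) = √62370 ≈ 249.7 → 250 mm
Long side: √(420 · 297) = √124740 ≈ 353.2 → 353 mm

250 × 353 mm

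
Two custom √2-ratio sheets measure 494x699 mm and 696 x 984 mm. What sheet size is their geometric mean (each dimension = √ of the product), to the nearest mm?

586 × 829 mm

Short side: √(494 · 696) = √343824 ≈ 586.4 → 586 mm
Long side: √(699 · 984) = √687816 ≈ 829.3 → 829 mm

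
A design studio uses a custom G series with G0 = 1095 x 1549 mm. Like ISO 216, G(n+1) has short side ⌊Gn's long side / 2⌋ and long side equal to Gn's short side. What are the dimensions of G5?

G1: ⌊1549/2⌋ × 1095 = 774 × 1095 mm
G2: ⌊1095/2⌋ × 774 = 547 × 774 mm
G3: ⌊774/2⌋ × 547 = 387 × 547 mm
G4: ⌊547/2⌋ × 387 = 273 × 387 mm
G5: ⌊387/2⌋ × 273 = 193 × 273 mm

193 × 273 mm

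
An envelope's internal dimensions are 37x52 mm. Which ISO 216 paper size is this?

A9 (37 × 52 mm)

Aspect ratio 52/37 ≈ 1.405 — close to the ISO √2 ≈ 1.414.
In the A-series (A0 area = 1 m²): A9 = 37 × 52 mm.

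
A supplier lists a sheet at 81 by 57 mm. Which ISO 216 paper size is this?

C8 (57 × 81 mm)

Aspect ratio 81/57 ≈ 1.421 — close to the ISO √2 ≈ 1.414.
In the C-series (envelope sizes, between A and B): C8 = 57 × 81 mm.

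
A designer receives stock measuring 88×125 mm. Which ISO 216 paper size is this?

B7 (88 × 125 mm)

Aspect ratio 125/88 ≈ 1.420 — close to the ISO √2 ≈ 1.414.
In the B-series (B0 = 1000 × 1414 mm): B7 = 88 × 125 mm.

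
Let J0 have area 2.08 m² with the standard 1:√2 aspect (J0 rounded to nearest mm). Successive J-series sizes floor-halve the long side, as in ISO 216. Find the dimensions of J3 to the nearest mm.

428 × 606 mm

Let J0's short side be w mm. w · w√2 = 2.08 m² = 2,080,000 mm², so w ≈ 1212.8 mm and w√2 ≈ 1715.1 mm → J0 = 1213 × 1715 mm.
J1: ⌊1715/2⌋ × 1213 = 857 × 1213 mm
J2: ⌊1213/2⌋ × 857 = 606 × 857 mm
J3: ⌊857/2⌋ × 606 = 428 × 606 mm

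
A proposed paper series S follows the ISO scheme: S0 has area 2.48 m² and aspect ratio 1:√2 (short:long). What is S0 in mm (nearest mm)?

1324 × 1873 mm

Let the short side be w mm. Then w · w√2 = 2.48 m² = 2,480,000 mm².
w² = 2,480,000/√2, so w ≈ 1324.2 mm; long side = w√2 ≈ 1872.8 mm.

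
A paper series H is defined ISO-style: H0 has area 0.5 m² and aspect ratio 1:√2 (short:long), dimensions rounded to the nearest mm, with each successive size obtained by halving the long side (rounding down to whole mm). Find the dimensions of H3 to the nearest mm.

Let H0's short side be w mm. w · w√2 = 0.5 m² = 500,000 mm², so w ≈ 594.6 mm and w√2 ≈ 840.9 mm → H0 = 595 × 841 mm.
H1: ⌊841/2⌋ × 595 = 420 × 595 mm
H2: ⌊595/2⌋ × 420 = 297 × 420 mm
H3: ⌊420/2⌋ × 297 = 210 × 297 mm

210 × 297 mm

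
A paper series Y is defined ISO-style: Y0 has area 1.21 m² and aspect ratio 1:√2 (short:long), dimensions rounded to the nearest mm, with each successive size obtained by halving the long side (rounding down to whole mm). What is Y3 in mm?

327 × 462 mm

Let Y0's short side be w mm. w · w√2 = 1.21 m² = 1,210,000 mm², so w ≈ 925.0 mm and w√2 ≈ 1308.1 mm → Y0 = 925 × 1308 mm.
Y1: ⌊1308/2⌋ × 925 = 654 × 925 mm
Y2: ⌊925/2⌋ × 654 = 462 × 654 mm
Y3: ⌊654/2⌋ × 462 = 327 × 462 mm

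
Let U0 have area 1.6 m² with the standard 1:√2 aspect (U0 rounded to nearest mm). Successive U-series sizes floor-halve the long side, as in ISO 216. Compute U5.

Let U0's short side be w mm. w · w√2 = 1.6 m² = 1,600,000 mm², so w ≈ 1063.7 mm and w√2 ≈ 1504.2 mm → U0 = 1064 × 1504 mm.
U1: ⌊1504/2⌋ × 1064 = 752 × 1064 mm
U2: ⌊1064/2⌋ × 752 = 532 × 752 mm
U3: ⌊752/2⌋ × 532 = 376 × 532 mm
U4: ⌊532/2⌋ × 376 = 266 × 376 mm
U5: ⌊376/2⌋ × 266 = 188 × 266 mm

188 × 266 mm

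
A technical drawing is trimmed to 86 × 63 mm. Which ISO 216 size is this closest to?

B8 (62 × 88 mm)

Aspect ratio 86/63 ≈ 1.365 (ISO target is √2 ≈ 1.414).
In the B-series (B0 = 1000 × 1414 mm): B8 = 62 × 88 mm.
Off by 3 mm total — nearest standard size.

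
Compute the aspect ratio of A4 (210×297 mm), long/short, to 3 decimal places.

1.414

297 / 210 = 1.414
Matches √2 ≈ 1.414 — the ISO 216 defining ratio.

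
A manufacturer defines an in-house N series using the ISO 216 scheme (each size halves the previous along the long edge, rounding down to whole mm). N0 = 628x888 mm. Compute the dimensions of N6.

N1 = 444 × 628 mm (from N0 by 1 halving).
N2: ⌊628/2⌋ × 444 = 314 × 444 mm
N3: ⌊444/2⌋ × 314 = 222 × 314 mm
N4: ⌊314/2⌋ × 222 = 157 × 222 mm
N5: ⌊222/2⌋ × 157 = 111 × 157 mm
N6: ⌊157/2⌋ × 111 = 78 × 111 mm

78 × 111 mm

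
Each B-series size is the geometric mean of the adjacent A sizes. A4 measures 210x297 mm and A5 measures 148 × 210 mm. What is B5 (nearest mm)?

Short side: √(210 · 148) = √31080 ≈ 176.3 → 176 mm
Long side: √(297 · 210) = √62370 ≈ 249.7 → 250 mm

176 × 250 mm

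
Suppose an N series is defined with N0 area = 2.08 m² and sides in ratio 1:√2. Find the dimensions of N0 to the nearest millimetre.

1213 × 1715 mm

Let the short side be w mm. Then w · w√2 = 2.08 m² = 2,080,000 mm².
w² = 2,080,000/√2, so w ≈ 1212.8 mm; long side = w√2 ≈ 1715.1 mm.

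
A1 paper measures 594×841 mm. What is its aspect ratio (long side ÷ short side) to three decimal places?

841 / 594 = 1.416
ISO 216 targets √2 ≈ 1.414; the +0.002 deviation is from mm rounding.

1.416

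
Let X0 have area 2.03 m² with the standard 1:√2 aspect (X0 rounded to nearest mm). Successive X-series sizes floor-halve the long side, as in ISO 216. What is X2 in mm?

599 × 847 mm

Let X0's short side be w mm. w · w√2 = 2.03 m² = 2,030,000 mm², so w ≈ 1198.1 mm and w√2 ≈ 1694.4 mm → X0 = 1198 × 1694 mm.
X1: ⌊1694/2⌋ × 1198 = 847 × 1198 mm
X2: ⌊1198/2⌋ × 847 = 599 × 847 mm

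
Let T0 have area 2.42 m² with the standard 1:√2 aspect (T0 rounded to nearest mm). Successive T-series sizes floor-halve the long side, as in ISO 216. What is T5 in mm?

Let T0's short side be w mm. w · w√2 = 2.42 m² = 2,420,000 mm², so w ≈ 1308.1 mm and w√2 ≈ 1850.0 mm → T0 = 1308 × 1850 mm.
T1: ⌊1850/2⌋ × 1308 = 925 × 1308 mm
T2: ⌊1308/2⌋ × 925 = 654 × 925 mm
T3: ⌊925/2⌋ × 654 = 462 × 654 mm
T4: ⌊654/2⌋ × 462 = 327 × 462 mm
T5: ⌊462/2⌋ × 327 = 231 × 327 mm

231 × 327 mm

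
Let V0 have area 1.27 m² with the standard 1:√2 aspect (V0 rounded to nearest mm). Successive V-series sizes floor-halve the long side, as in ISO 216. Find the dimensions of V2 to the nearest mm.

474 × 670 mm

Let V0's short side be w mm. w · w√2 = 1.27 m² = 1,270,000 mm², so w ≈ 947.6 mm and w√2 ≈ 1340.2 mm → V0 = 948 × 1340 mm.
V1: ⌊1340/2⌋ × 948 = 670 × 948 mm
V2: ⌊948/2⌋ × 670 = 474 × 670 mm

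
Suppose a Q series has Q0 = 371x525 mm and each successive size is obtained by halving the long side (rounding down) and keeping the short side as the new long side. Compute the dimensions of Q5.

65 × 92 mm

Q1: ⌊525/2⌋ × 371 = 262 × 371 mm
Q2: ⌊371/2⌋ × 262 = 185 × 262 mm
Q3: ⌊262/2⌋ × 185 = 131 × 185 mm
Q4: ⌊185/2⌋ × 131 = 92 × 131 mm
Q5: ⌊131/2⌋ × 92 = 65 × 92 mm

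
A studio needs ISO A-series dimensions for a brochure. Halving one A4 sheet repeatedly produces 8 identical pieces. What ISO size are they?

8 = 2^3, so 3 halving steps.
A4 → A5 → … → A7 after 3 steps.

A7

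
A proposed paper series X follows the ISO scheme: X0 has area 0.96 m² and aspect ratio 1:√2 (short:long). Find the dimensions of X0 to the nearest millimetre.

824 × 1165 mm

Let the short side be w mm. Then w · w√2 = 0.96 m² = 960,000 mm².
w² = 960,000/√2, so w ≈ 823.9 mm; long side = w√2 ≈ 1165.2 mm.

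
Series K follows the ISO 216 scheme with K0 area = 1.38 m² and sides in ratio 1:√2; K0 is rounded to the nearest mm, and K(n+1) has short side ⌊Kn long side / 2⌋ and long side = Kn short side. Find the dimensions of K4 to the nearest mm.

Let K0's short side be w mm. w · w√2 = 1.38 m² = 1,380,000 mm², so w ≈ 987.8 mm and w√2 ≈ 1397.0 mm → K0 = 988 × 1397 mm.
K1: ⌊1397/2⌋ × 988 = 698 × 988 mm
K2: ⌊988/2⌋ × 698 = 494 × 698 mm
K3: ⌊698/2⌋ × 494 = 349 × 494 mm
K4: ⌊494/2⌋ × 349 = 247 × 349 mm

247 × 349 mm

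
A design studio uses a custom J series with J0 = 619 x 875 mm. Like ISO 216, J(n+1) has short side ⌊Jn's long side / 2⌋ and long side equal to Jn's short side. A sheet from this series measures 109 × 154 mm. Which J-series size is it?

J5

J0: 619 × 875 mm
J1: 437 × 619 mm
J2: 309 × 437 mm
J3: 218 × 309 mm
J4: 154 × 218 mm
J5: 109 × 154 mm
J6: 77 × 109 mm
→ matches J5.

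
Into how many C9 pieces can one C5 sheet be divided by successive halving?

C5 = 162 × 229 mm; C9 = 40 × 57 mm.
Each halving step doubles the count; 4 steps from C5 to C9.
2^4 = 16.

16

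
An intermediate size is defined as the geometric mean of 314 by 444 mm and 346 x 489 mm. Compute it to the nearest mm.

Short side: √(314 · 346) = √108644 ≈ 329.6 → 330 mm
Long side: √(444 · 489) = √217116 ≈ 466.0 → 466 mm

330 × 466 mm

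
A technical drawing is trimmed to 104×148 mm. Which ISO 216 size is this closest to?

A6 (105 × 148 mm)

Aspect ratio 148/104 ≈ 1.423 — close to the ISO √2 ≈ 1.414.
In the A-series (A0 area = 1 m²): A6 = 105 × 148 mm.
Off by 1 mm total — nearest standard size.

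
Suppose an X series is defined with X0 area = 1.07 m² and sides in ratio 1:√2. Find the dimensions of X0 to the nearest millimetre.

Let the short side be w mm. Then w · w√2 = 1.07 m² = 1,070,000 mm².
w² = 1,070,000/√2, so w ≈ 869.8 mm; long side = w√2 ≈ 1230.1 mm.

870 × 1230 mm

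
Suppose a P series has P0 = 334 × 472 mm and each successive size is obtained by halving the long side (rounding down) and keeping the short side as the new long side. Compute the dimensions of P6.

P1 = 236 × 334 mm (from P0 by 1 halving).
P2: ⌊334/2⌋ × 236 = 167 × 236 mm
P3: ⌊236/2⌋ × 167 = 118 × 167 mm
P4: ⌊167/2⌋ × 118 = 83 × 118 mm
P5: ⌊118/2⌋ × 83 = 59 × 83 mm
P6: ⌊83/2⌋ × 59 = 41 × 59 mm

41 × 59 mm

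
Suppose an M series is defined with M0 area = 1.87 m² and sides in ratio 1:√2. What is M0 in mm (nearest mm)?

1150 × 1626 mm

Let the short side be w mm. Then w · w√2 = 1.87 m² = 1,870,000 mm².
w² = 1,870,000/√2, so w ≈ 1149.9 mm; long side = w√2 ≈ 1626.2 mm.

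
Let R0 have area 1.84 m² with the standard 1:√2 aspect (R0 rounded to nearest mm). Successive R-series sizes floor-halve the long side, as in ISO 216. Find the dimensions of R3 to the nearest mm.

403 × 570 mm

Let R0's short side be w mm. w · w√2 = 1.84 m² = 1,840,000 mm², so w ≈ 1140.6 mm and w√2 ≈ 1613.1 mm → R0 = 1141 × 1613 mm.
R1: ⌊1613/2⌋ × 1141 = 806 × 1141 mm
R2: ⌊1141/2⌋ × 806 = 570 × 806 mm
R3: ⌊806/2⌋ × 570 = 403 × 570 mm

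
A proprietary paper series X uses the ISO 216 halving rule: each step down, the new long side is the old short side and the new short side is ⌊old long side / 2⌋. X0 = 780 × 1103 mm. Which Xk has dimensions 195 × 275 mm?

X4

X0: 780 × 1103 mm
X1: 551 × 780 mm
X2: 390 × 551 mm
X3: 275 × 390 mm
X4: 195 × 275 mm
X5: 137 × 195 mm
→ matches X4.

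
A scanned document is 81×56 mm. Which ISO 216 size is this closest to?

C8 (57 × 81 mm)

Aspect ratio 81/56 ≈ 1.446 (ISO target is √2 ≈ 1.414).
In the C-series (envelope sizes, between A and B): C8 = 57 × 81 mm.
Off by 1 mm total — nearest standard size.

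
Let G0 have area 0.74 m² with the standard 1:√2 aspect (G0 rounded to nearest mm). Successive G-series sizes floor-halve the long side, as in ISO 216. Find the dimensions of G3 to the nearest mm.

Let G0's short side be w mm. w · w√2 = 0.74 m² = 740,000 mm², so w ≈ 723.4 mm and w√2 ≈ 1023.0 mm → G0 = 723 × 1023 mm.
G1: ⌊1023/2⌋ × 723 = 511 × 723 mm
G2: ⌊723/2⌋ × 511 = 361 × 511 mm
G3: ⌊511/2⌋ × 361 = 255 × 361 mm

255 × 361 mm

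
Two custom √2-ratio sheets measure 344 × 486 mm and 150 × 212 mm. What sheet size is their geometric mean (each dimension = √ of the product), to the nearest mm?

227 × 321 mm

Short side: √(344 · 150) = √51600 ≈ 227.2 → 227 mm
Long side: √(486 · 212) = √103032 ≈ 321.0 → 321 mm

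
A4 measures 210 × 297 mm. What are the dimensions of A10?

A5: ⌊297/2⌋ × 210 = 148 × 210 mm
A6: ⌊210/2⌋ × 148 = 105 × 148 mm
A7: ⌊148/2⌋ × 105 = 74 × 105 mm
A8: ⌊105/2⌋ × 74 = 52 × 74 mm
A9: ⌊74/2⌋ × 52 = 37 × 52 mm
A10: ⌊52/2⌋ × 37 = 26 × 37 mm

26 × 37 mm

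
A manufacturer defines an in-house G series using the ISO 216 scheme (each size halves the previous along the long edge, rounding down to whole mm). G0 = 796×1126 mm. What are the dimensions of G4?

G1: ⌊1126/2⌋ × 796 = 563 × 796 mm
G2: ⌊796/2⌋ × 563 = 398 × 563 mm
G3: ⌊563/2⌋ × 398 = 281 × 398 mm
G4: ⌊398/2⌋ × 281 = 199 × 281 mm

199 × 281 mm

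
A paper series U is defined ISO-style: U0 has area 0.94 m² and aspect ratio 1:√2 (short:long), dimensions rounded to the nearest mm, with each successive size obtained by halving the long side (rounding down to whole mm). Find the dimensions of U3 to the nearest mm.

Let U0's short side be w mm. w · w√2 = 0.94 m² = 940,000 mm², so w ≈ 815.3 mm and w√2 ≈ 1153.0 mm → U0 = 815 × 1153 mm.
U1: ⌊1153/2⌋ × 815 = 576 × 815 mm
U2: ⌊815/2⌋ × 576 = 407 × 576 mm
U3: ⌊576/2⌋ × 407 = 288 × 407 mm

288 × 407 mm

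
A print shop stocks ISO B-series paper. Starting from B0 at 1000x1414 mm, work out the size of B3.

B1: ⌊1414/2⌋ × 1000 = 707 × 1000 mm
B2: ⌊1000/2⌋ × 707 = 500 × 707 mm
B3: ⌊707/2⌋ × 500 = 353 × 500 mm

353 × 500 mm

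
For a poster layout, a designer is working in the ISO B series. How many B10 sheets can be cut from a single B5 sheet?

Each ISO step halves the sheet: 1 × B5 → 2 × B6 → 4 × B7 → 8 × B8 → …
From B5 to B10 is 5 halving steps: 2^5 = 32.

32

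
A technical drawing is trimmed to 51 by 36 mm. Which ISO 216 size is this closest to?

Aspect ratio 51/36 ≈ 1.417 — close to the ISO √2 ≈ 1.414.
In the A-series (A0 area = 1 m²): A9 = 37 × 52 mm.
Off by 2 mm total — nearest standard size.

A9 (37 × 52 mm)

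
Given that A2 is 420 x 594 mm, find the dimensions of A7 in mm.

74 × 105 mm

A3: ⌊594/2⌋ × 420 = 297 × 420 mm
A4: ⌊420/2⌋ × 297 = 210 × 297 mm
A5: ⌊297/2⌋ × 210 = 148 × 210 mm
A6: ⌊210/2⌋ × 148 = 105 × 148 mm
A7: ⌊148/2⌋ × 105 = 74 × 105 mm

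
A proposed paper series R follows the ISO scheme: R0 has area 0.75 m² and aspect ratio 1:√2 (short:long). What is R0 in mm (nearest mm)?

728 × 1030 mm

Let the short side be w mm. Then w · w√2 = 0.75 m² = 750,000 mm².
w² = 750,000/√2, so w ≈ 728.2 mm; long side = w√2 ≈ 1029.9 mm.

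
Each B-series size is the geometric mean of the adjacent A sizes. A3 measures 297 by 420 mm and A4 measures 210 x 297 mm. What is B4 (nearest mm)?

Short side: √(297 · 210) = √62370 ≈ 249.7 → 250 mm
Long side: √(420 · 297) = √124740 ≈ 353.2 → 353 mm

250 × 353 mm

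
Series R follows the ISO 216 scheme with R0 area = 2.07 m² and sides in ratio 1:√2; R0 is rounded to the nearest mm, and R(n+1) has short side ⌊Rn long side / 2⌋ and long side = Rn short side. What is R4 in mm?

302 × 427 mm

Let R0's short side be w mm. w · w√2 = 2.07 m² = 2,070,000 mm², so w ≈ 1209.8 mm and w√2 ≈ 1711.0 mm → R0 = 1210 × 1711 mm.
R1: ⌊1711/2⌋ × 1210 = 855 × 1210 mm
R2: ⌊1210/2⌋ × 855 = 605 × 855 mm
R3: ⌊855/2⌋ × 605 = 427 × 605 mm
R4: ⌊605/2⌋ × 427 = 302 × 427 mm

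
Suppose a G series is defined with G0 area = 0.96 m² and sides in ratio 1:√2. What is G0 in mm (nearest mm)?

Let the short side be w mm. Then w · w√2 = 0.96 m² = 960,000 mm².
w² = 960,000/√2, so w ≈ 823.9 mm; long side = w√2 ≈ 1165.2 mm.

824 × 1165 mm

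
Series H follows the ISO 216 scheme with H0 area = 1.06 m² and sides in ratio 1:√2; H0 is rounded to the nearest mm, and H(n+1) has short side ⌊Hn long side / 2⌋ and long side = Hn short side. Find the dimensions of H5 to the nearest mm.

153 × 216 mm

Let H0's short side be w mm. w · w√2 = 1.06 m² = 1,060,000 mm², so w ≈ 865.8 mm and w√2 ≈ 1224.4 mm → H0 = 866 × 1224 mm.
H1: ⌊1224/2⌋ × 866 = 612 × 866 mm
H2: ⌊866/2⌋ × 612 = 433 × 612 mm
H3: ⌊612/2⌋ × 433 = 306 × 433 mm
H4: ⌊433/2⌋ × 306 = 216 × 306 mm
H5: ⌊306/2⌋ × 216 = 153 × 216 mm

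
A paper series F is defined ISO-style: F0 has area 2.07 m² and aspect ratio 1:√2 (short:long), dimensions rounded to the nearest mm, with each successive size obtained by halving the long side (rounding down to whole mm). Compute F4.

Let F0's short side be w mm. w · w√2 = 2.07 m² = 2,070,000 mm², so w ≈ 1209.8 mm and w√2 ≈ 1711.0 mm → F0 = 1210 × 1711 mm.
F1: ⌊1711/2⌋ × 1210 = 855 × 1210 mm
F2: ⌊1210/2⌋ × 855 = 605 × 855 mm
F3: ⌊855/2⌋ × 605 = 427 × 605 mm
F4: ⌊605/2⌋ × 427 = 302 × 427 mm

302 × 427 mm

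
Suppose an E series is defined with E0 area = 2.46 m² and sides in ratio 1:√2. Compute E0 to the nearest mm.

Let the short side be w mm. Then w · w√2 = 2.46 m² = 2,460,000 mm².
w² = 2,460,000/√2, so w ≈ 1318.9 mm; long side = w√2 ≈ 1865.2 mm.

1319 × 1865 mm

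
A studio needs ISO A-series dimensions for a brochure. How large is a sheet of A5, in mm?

148 × 210 mm

A0 = 841 × 1189 mm (A0 has area 1 m², aspect 1:√2).
A1: ⌊1189/2⌋ × 841 = 594 × 841 mm
A2: ⌊841/2⌋ × 594 = 420 × 594 mm
A3: ⌊594/2⌋ × 420 = 297 × 420 mm
A4: ⌊420/2⌋ × 297 = 210 × 297 mm
A5: ⌊297/2⌋ × 210 = 148 × 210 mm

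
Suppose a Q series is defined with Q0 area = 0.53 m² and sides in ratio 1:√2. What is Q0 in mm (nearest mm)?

Let the short side be w mm. Then w · w√2 = 0.53 m² = 530,000 mm².
w² = 530,000/√2, so w ≈ 612.2 mm; long side = w√2 ≈ 865.8 mm.

612 × 866 mm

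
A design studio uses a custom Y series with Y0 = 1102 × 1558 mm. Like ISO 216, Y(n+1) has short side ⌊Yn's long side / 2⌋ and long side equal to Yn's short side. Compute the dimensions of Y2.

Y1: ⌊1558/2⌋ × 1102 = 779 × 1102 mm
Y2: ⌊1102/2⌋ × 779 = 551 × 779 mm

551 × 779 mm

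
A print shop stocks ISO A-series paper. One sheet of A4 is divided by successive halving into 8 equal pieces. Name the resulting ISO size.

8 = 2^3, so 3 halving steps.
A4 → A5 → … → A7 after 3 steps.

A7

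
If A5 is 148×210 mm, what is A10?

26 × 37 mm

A6: ⌊210/2⌋ × 148 = 105 × 148 mm
A7: ⌊148/2⌋ × 105 = 74 × 105 mm
A8: ⌊105/2⌋ × 74 = 52 × 74 mm
A9: ⌊74/2⌋ × 52 = 37 × 52 mm
A10: ⌊52/2⌋ × 37 = 26 × 37 mm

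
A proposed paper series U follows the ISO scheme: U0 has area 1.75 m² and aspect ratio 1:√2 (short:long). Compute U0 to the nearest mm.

1112 × 1573 mm

Let the short side be w mm. Then w · w√2 = 1.75 m² = 1,750,000 mm².
w² = 1,750,000/√2, so w ≈ 1112.4 mm; long side = w√2 ≈ 1573.2 mm.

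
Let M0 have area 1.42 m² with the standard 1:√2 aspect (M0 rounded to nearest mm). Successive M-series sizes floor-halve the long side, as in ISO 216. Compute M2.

Let M0's short side be w mm. w · w√2 = 1.42 m² = 1,420,000 mm², so w ≈ 1002.0 mm and w√2 ≈ 1417.1 mm → M0 = 1002 × 1417 mm.
M1: ⌊1417/2⌋ × 1002 = 708 × 1002 mm
M2: ⌊1002/2⌋ × 708 = 501 × 708 mm

501 × 708 mm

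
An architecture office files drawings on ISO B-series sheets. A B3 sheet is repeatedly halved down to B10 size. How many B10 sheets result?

128

Each ISO step halves the sheet: 1 × B3 → 2 × B4 → 4 × B5 → 8 × B6 → …
From B3 to B10 is 7 halving steps: 2^7 = 128.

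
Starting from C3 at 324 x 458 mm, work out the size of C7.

81 × 114 mm

C4: ⌊458/2⌋ × 324 = 229 × 324 mm
C5: ⌊324/2⌋ × 229 = 162 × 229 mm
C6: ⌊229/2⌋ × 162 = 114 × 162 mm
C7: ⌊162/2⌋ × 114 = 81 × 114 mm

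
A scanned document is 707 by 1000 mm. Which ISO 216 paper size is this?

B1 (707 × 1000 mm)

Aspect ratio 1000/707 ≈ 1.414 — close to the ISO √2 ≈ 1.414.
In the B-series (B0 = 1000 × 1414 mm): B1 = 707 × 1000 mm.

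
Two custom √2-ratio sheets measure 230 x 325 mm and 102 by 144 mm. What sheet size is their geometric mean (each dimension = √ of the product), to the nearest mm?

Short side: √(230 · 102) = √23460 ≈ 153.2 → 153 mm
Long side: √(325 · 144) = √46800 ≈ 216.3 → 216 mm

153 × 216 mm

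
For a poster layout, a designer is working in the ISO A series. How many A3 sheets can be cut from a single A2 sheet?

A2 = 420 × 594 mm; A3 = 297 × 420 mm.
Each halving step doubles the count; 1 step from A2 to A3.
2^1 = 2.

2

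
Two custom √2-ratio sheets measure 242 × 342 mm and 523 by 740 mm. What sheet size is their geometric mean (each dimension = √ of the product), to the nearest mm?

Short side: √(242 · 523) = √126566 ≈ 355.8 → 356 mm
Long side: √(342 · 740) = √253080 ≈ 503.1 → 503 mm

356 × 503 mm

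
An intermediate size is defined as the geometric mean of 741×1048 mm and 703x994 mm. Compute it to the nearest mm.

722 × 1021 mm

Short side: √(741 · 703) = √520923 ≈ 721.7 → 722 mm
Long side: √(1048 · 994) = √1041712 ≈ 1020.6 → 1021 mm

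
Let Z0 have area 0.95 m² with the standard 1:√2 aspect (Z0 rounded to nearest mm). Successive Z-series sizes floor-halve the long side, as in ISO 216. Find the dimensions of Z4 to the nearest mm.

205 × 289 mm

Let Z0's short side be w mm. w · w√2 = 0.95 m² = 950,000 mm², so w ≈ 819.6 mm and w√2 ≈ 1159.1 mm → Z0 = 820 × 1159 mm.
Z1: ⌊1159/2⌋ × 820 = 579 × 820 mm
Z2: ⌊820/2⌋ × 579 = 410 × 579 mm
Z3: ⌊579/2⌋ × 410 = 289 × 410 mm
Z4: ⌊410/2⌋ × 289 = 205 × 289 mm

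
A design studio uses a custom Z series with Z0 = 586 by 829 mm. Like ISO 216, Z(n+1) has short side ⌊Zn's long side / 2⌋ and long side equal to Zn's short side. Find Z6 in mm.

73 × 103 mm

Z1: ⌊829/2⌋ × 586 = 414 × 586 mm
Z2: ⌊586/2⌋ × 414 = 293 × 414 mm
Z3: ⌊414/2⌋ × 293 = 207 × 293 mm
Z4: ⌊293/2⌋ × 207 = 146 × 207 mm
Z5: ⌊207/2⌋ × 146 = 103 × 146 mm
Z6: ⌊146/2⌋ × 103 = 73 × 103 mm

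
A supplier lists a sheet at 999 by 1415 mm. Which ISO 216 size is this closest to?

B0 (1000 × 1414 mm)

Aspect ratio 1415/999 ≈ 1.416 — close to the ISO √2 ≈ 1.414.
In the B-series (B0 = 1000 × 1414 mm): B0 = 1000 × 1414 mm.
Off by 2 mm total — nearest standard size.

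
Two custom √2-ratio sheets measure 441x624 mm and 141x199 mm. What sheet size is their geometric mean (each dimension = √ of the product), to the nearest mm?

249 × 352 mm

Short side: √(441 · 141) = √62181 ≈ 249.4 → 249 mm
Long side: √(624 · 199) = √124176 ≈ 352.4 → 352 mm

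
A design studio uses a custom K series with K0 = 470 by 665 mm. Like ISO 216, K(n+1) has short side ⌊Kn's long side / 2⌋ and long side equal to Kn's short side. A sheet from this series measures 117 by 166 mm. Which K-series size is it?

K0: 470 × 665 mm
K1: 332 × 470 mm
K2: 235 × 332 mm
K3: 166 × 235 mm
K4: 117 × 166 mm
K5: 83 × 117 mm
→ matches K4.

K4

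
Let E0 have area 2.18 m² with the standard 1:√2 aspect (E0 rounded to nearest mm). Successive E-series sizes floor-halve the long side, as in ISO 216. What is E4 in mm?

310 × 439 mm

Let E0's short side be w mm. w · w√2 = 2.18 m² = 2,180,000 mm², so w ≈ 1241.6 mm and w√2 ≈ 1755.8 mm → E0 = 1242 × 1756 mm.
E1: ⌊1756/2⌋ × 1242 = 878 × 1242 mm
E2: ⌊1242/2⌋ × 878 = 621 × 878 mm
E3: ⌊878/2⌋ × 621 = 439 × 621 mm
E4: ⌊621/2⌋ × 439 = 310 × 439 mm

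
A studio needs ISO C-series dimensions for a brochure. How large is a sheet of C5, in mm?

C0 = 917 × 1297 mm (C0 is the geometric mean of A0 and B0, aspect 1:√2).
C1: ⌊1297/2⌋ × 917 = 648 × 917 mm
C2: ⌊917/2⌋ × 648 = 458 × 648 mm
C3: ⌊648/2⌋ × 458 = 324 × 458 mm
C4: ⌊458/2⌋ × 324 = 229 × 324 mm
C5: ⌊324/2⌋ × 229 = 162 × 229 mm

162 × 229 mm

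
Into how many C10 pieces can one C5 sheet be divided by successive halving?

32

Each ISO step halves the sheet: 1 × C5 → 2 × C6 → 4 × C7 → 8 × C8 → …
From C5 to C10 is 5 halving steps: 2^5 = 32.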